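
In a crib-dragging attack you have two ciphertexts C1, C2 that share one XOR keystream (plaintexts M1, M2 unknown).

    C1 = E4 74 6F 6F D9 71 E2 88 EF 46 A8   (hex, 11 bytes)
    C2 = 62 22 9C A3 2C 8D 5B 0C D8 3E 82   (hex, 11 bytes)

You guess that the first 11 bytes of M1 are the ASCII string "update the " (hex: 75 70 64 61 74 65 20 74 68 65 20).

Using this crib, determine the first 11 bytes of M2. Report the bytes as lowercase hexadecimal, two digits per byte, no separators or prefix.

First, C1 ⊕ C2 = (M1 ⊕ K) ⊕ (M2 ⊕ K) = M1 ⊕ M2, so the key drops out. Then M2 = (M1 ⊕ M2) ⊕ M1 over the first 11 bytes.
byte 0: (e4 ^ 62) ^ 75 = 86 ^ 75 = f3
byte 1: (74 ^ 22) ^ 70 = 56 ^ 70 = 26
byte 2: (6f ^ 9c) ^ 64 = f3 ^ 64 = 97
byte 3: (6f ^ a3) ^ 61 = cc ^ 61 = ad
byte 4: (d9 ^ 2c) ^ 74 = f5 ^ 74 = 81
byte 5: (71 ^ 8d) ^ 65 = fc ^ 65 = 99
byte 6: (e2 ^ 5b) ^ 20 = b9 ^ 20 = 99
byte 7: (88 ^ 0c) ^ 74 = 84 ^ 74 = f0
byte 8: (ef ^ d8) ^ 68 = 37 ^ 68 = 5f
byte 9: (46 ^ 3e) ^ 65 = 78 ^ 65 = 1d
byte 10: (a8 ^ 82) ^ 20 = 2a ^ 20 = 0a

f32697ad819999f05f1d0a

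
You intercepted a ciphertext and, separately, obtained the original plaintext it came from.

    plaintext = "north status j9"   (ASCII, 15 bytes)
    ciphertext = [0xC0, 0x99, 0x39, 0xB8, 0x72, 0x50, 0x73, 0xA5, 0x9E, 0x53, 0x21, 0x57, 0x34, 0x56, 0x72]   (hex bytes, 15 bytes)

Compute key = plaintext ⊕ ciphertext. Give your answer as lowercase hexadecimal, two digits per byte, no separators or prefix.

aef64bcc1a7000d1ff275424143c4b

Since ciphertext = plaintext ⊕ key, XORing both sides with plaintext gives key = plaintext ⊕ ciphertext.
01101110 ^ 11000000 = 10101110
01101111 ^ 10011001 = 11110110
01110010 ^ 00111001 = 01001011
01110100 ^ 10111000 = 11001100
01101000 ^ 01110010 = 00011010
00100000 ^ 01010000 = 01110000
01110011 ^ 01110011 = 00000000
01110100 ^ 10100101 = 11010001
01100001 ^ 10011110 = 11111111
01110100 ^ 01010011 = 00100111
01110101 ^ 00100001 = 01010100
01110011 ^ 01010111 = 00100100
00100000 ^ 00110100 = 00010100
01101010 ^ 01010110 = 00111100
00111001 ^ 01110010 = 01001011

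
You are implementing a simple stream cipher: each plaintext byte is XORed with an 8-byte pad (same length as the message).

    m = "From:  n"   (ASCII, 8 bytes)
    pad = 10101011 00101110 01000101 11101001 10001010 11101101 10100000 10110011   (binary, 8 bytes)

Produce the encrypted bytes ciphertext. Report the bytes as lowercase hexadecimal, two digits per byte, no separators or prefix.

ed5c2a84b0cd80dd

46 ⊕ ab = ed
72 ⊕ 2e = 5c
6f ⊕ 45 = 2a
6d ⊕ e9 = 84
3a ⊕ 8a = b0
20 ⊕ ed = cd
20 ⊕ a0 = 80
6e ⊕ b3 = dd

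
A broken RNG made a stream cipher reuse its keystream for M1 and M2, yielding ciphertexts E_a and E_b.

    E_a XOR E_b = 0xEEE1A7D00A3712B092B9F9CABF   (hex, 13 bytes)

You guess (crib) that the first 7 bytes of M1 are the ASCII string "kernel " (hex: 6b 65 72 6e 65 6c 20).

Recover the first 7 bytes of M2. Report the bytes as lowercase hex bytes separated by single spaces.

Since E_a ⊕ E_b = M1 ⊕ M2, XORing with the guessed M1 bytes yields the corresponding M2 bytes: M2 = (E_a ⊕ E_b) ⊕ M1.
238 xor 107 = 133
225 xor 101 = 132
167 xor 114 = 213
208 xor 110 = 190
 10 xor 101 = 111
 55 xor 108 =  91
 18 xor  32 =  50

85 84 d5 be 6f 5b 32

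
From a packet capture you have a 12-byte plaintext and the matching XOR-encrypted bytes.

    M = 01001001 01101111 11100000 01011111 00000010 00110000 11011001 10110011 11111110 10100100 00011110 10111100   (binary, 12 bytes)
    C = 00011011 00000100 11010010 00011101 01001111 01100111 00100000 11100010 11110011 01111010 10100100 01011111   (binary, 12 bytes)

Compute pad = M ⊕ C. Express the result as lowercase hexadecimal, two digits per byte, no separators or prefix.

Since C = M ⊕ pad, XORing both sides with M gives pad = M ⊕ C.
byte 0: 49 ^ 1b = 52
byte 1: 6f ^ 04 = 6b
byte 2: e0 ^ d2 = 32
byte 3: 5f ^ 1d = 42
byte 4: 02 ^ 4f = 4d
byte 5: 30 ^ 67 = 57
byte 6: d9 ^ 20 = f9
byte 7: b3 ^ e2 = 51
byte 8: fe ^ f3 = 0d
byte 9: a4 ^ 7a = de
byte 10: 1e ^ a4 = ba
byte 11: bc ^ 5f = e3

526b32424d57f9510ddebae3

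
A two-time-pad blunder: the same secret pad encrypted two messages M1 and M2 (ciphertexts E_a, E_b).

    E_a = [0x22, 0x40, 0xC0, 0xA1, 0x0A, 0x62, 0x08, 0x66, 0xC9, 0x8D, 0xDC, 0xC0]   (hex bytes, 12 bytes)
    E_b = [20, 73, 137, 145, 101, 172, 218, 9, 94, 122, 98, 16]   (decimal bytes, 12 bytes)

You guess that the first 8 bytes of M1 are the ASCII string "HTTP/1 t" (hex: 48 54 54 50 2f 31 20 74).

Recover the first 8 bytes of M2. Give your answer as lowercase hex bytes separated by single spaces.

7e 5d 1d 60 40 ff f2 1b

First, E_a ⊕ E_b = (M1 ⊕ K) ⊕ (M2 ⊕ K) = M1 ⊕ M2, so the key drops out. Then M2 = (M1 ⊕ M2) ⊕ M1 over the first 8 bytes.
byte 0: (22 xor 14) xor 48 = 36 xor 48 = 7e
byte 1: (40 xor 49) xor 54 = 09 xor 54 = 5d
byte 2: (c0 xor 89) xor 54 = 49 xor 54 = 1d
byte 3: (a1 xor 91) xor 50 = 30 xor 50 = 60
byte 4: (0a xor 65) xor 2f = 6f xor 2f = 40
byte 5: (62 xor ac) xor 31 = ce xor 31 = ff
byte 6: (08 xor da) xor 20 = d2 xor 20 = f2
byte 7: (66 xor 09) xor 74 = 6f xor 74 = 1b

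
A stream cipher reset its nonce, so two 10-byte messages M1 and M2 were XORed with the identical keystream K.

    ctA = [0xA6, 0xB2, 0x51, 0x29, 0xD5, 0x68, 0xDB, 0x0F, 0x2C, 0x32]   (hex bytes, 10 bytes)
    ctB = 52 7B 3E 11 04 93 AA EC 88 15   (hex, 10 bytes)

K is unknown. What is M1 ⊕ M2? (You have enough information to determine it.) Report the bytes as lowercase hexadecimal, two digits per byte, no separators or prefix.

f4c96f38d1fb71e3a427

ctA ⊕ ctB = (M1 ⊕ K) ⊕ (M2 ⊕ K) = M1 ⊕ M2 — the shared key cancels under XOR.
byte 0: 166 ^  82 = 244
byte 1: 178 ^ 123 = 201
byte 2:  81 ^  62 = 111
byte 3:  41 ^  17 =  56
byte 4: 213 ^   4 = 209
byte 5: 104 ^ 147 = 251
byte 6: 219 ^ 170 = 113
byte 7:  15 ^ 236 = 227
byte 8:  44 ^ 136 = 164
byte 9:  50 ^  21 =  39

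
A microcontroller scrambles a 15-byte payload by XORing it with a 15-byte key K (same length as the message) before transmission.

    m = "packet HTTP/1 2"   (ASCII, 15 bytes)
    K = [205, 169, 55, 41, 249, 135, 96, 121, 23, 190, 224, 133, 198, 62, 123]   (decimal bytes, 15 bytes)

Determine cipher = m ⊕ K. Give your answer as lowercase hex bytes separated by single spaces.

XOR is its own inverse, so applying the key byte-wise gives the result directly.
70 XOR cd = bd
61 XOR a9 = c8
63 XOR 37 = 54
6b XOR 29 = 42
65 XOR f9 = 9c
74 XOR 87 = f3
20 XOR 60 = 40
48 XOR 79 = 31
54 XOR 17 = 43
54 XOR be = ea
50 XOR e0 = b0
2f XOR 85 = aa
31 XOR c6 = f7
20 XOR 3e = 1e
32 XOR 7b = 49

bd c8 54 42 9c f3 40 31 43 ea b0 aa f7 1e 49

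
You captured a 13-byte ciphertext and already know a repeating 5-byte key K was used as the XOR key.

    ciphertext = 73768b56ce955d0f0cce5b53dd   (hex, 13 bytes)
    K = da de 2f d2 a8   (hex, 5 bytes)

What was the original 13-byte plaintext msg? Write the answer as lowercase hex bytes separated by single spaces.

a9 a8 a4 84 66 4f 83 20 de 66 81 8d f2

The 5-byte key repeats, so the effective keystream is da de 2f d2 a8 da de 2f d2 a8 da de 2f.
byte 0: 73 xor da = a9
byte 1: 76 xor de = a8
byte 2: 8b xor 2f = a4
byte 3: 56 xor d2 = 84
byte 4: ce xor a8 = 66
byte 5: 95 xor da = 4f
byte 6: 5d xor de = 83
byte 7: 0f xor 2f = 20
byte 8: 0c xor d2 = de
byte 9: ce xor a8 = 66
byte 10: 5b xor da = 81
byte 11: 53 xor de = 8d
byte 12: dd xor 2f = f2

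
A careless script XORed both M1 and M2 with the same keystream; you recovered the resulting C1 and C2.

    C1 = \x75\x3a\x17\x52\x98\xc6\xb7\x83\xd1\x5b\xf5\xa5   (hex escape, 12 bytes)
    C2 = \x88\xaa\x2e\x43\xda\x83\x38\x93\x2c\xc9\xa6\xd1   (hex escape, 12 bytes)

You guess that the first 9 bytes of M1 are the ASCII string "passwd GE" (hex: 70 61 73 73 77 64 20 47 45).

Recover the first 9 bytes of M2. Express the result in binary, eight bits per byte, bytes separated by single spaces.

First, C1 ⊕ C2 = (M1 ⊕ K) ⊕ (M2 ⊕ K) = M1 ⊕ M2, so the key drops out. Then M2 = (M1 ⊕ M2) ⊕ M1 over the first 9 bytes.
byte 0: (75 ^ 88) ^ 70 = fd ^ 70 = 8d
byte 1: (3a ^ aa) ^ 61 = 90 ^ 61 = f1
byte 2: (17 ^ 2e) ^ 73 = 39 ^ 73 = 4a
byte 3: (52 ^ 43) ^ 73 = 11 ^ 73 = 62
byte 4: (98 ^ da) ^ 77 = 42 ^ 77 = 35
byte 5: (c6 ^ 83) ^ 64 = 45 ^ 64 = 21
byte 6: (b7 ^ 38) ^ 20 = 8f ^ 20 = af
byte 7: (83 ^ 93) ^ 47 = 10 ^ 47 = 57
byte 8: (d1 ^ 2c) ^ 45 = fd ^ 45 = b8

10001101 11110001 01001010 01100010 00110101 00100001 10101111 01010111 10111000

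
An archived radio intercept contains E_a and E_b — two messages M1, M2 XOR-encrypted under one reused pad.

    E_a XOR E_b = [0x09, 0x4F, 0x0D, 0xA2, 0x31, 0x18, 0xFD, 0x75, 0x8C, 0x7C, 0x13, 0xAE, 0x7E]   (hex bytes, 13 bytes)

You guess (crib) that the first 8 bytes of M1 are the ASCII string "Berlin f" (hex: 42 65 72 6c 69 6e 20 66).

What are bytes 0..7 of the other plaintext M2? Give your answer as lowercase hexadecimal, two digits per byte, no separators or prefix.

4b2a7fce5876dd13

Since E_a ⊕ E_b = M1 ⊕ M2, XORing with the guessed M1 bytes yields the corresponding M2 bytes: M2 = (E_a ⊕ E_b) ⊕ M1.
byte 0:   9 ⊕  66 =  75
byte 1:  79 ⊕ 101 =  42
byte 2:  13 ⊕ 114 = 127
byte 3: 162 ⊕ 108 = 206
byte 4:  49 ⊕ 105 =  88
byte 5:  24 ⊕ 110 = 118
byte 6: 253 ⊕  32 = 221
byte 7: 117 ⊕ 102 =  19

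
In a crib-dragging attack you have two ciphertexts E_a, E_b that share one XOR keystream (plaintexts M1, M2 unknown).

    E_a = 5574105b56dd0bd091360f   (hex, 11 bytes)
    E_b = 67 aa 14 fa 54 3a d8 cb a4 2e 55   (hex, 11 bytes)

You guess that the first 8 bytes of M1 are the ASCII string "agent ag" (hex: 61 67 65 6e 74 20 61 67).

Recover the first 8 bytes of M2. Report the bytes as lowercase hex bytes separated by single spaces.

First, E_a ⊕ E_b = (M1 ⊕ K) ⊕ (M2 ⊕ K) = M1 ⊕ M2, so the key drops out. Then M2 = (M1 ⊕ M2) ⊕ M1 over the first 8 bytes.
byte 0: (55 xor 67) xor 61 = 32 xor 61 = 53
byte 1: (74 xor aa) xor 67 = de xor 67 = b9
byte 2: (10 xor 14) xor 65 = 04 xor 65 = 61
byte 3: (5b xor fa) xor 6e = a1 xor 6e = cf
byte 4: (56 xor 54) xor 74 = 02 xor 74 = 76
byte 5: (dd xor 3a) xor 20 = e7 xor 20 = c7
byte 6: (0b xor d8) xor 61 = d3 xor 61 = b2
byte 7: (d0 xor cb) xor 67 = 1b xor 67 = 7c

53 b9 61 cf 76 c7 b2 7c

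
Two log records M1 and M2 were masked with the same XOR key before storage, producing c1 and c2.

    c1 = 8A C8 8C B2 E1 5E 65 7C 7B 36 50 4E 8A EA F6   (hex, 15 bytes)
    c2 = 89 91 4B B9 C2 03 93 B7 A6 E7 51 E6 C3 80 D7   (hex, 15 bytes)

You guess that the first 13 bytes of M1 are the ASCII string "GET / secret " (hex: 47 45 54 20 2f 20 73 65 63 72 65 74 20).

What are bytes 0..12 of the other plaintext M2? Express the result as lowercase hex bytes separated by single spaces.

First, c1 ⊕ c2 = (M1 ⊕ K) ⊕ (M2 ⊕ K) = M1 ⊕ M2, so the key drops out. Then M2 = (M1 ⊕ M2) ⊕ M1 over the first 13 bytes.
byte 0: (8a ⊕ 89) ⊕ 47 = 03 ⊕ 47 = 44
byte 1: (c8 ⊕ 91) ⊕ 45 = 59 ⊕ 45 = 1c
byte 2: (8c ⊕ 4b) ⊕ 54 = c7 ⊕ 54 = 93
byte 3: (b2 ⊕ b9) ⊕ 20 = 0b ⊕ 20 = 2b
byte 4: (e1 ⊕ c2) ⊕ 2f = 23 ⊕ 2f = 0c
byte 5: (5e ⊕ 03) ⊕ 20 = 5d ⊕ 20 = 7d
byte 6: (65 ⊕ 93) ⊕ 73 = f6 ⊕ 73 = 85
byte 7: (7c ⊕ b7) ⊕ 65 = cb ⊕ 65 = ae
byte 8: (7b ⊕ a6) ⊕ 63 = dd ⊕ 63 = be
byte 9: (36 ⊕ e7) ⊕ 72 = d1 ⊕ 72 = a3
byte 10: (50 ⊕ 51) ⊕ 65 = 01 ⊕ 65 = 64
byte 11: (4e ⊕ e6) ⊕ 74 = a8 ⊕ 74 = dc
byte 12: (8a ⊕ c3) ⊕ 20 = 49 ⊕ 20 = 69

44 1c 93 2b 0c 7d 85 ae be a3 64 dc 69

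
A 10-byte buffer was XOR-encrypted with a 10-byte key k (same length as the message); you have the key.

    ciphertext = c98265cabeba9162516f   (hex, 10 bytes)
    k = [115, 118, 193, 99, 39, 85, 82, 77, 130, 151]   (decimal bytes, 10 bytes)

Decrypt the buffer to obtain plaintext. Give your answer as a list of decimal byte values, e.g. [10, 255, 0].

byte 0: c9 ^ 73 = ba
byte 1: 82 ^ 76 = f4
byte 2: 65 ^ c1 = a4
byte 3: ca ^ 63 = a9
byte 4: be ^ 27 = 99
byte 5: ba ^ 55 = ef
byte 6: 91 ^ 52 = c3
byte 7: 62 ^ 4d = 2f
byte 8: 51 ^ 82 = d3
byte 9: 6f ^ 97 = f8

[186, 244, 164, 169, 153, 239, 195, 47, 211, 248]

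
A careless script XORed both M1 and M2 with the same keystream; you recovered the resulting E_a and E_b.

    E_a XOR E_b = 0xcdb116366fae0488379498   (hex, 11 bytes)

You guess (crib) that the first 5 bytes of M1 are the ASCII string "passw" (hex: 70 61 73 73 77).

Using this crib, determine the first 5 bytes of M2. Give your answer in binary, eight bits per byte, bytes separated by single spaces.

10111101 11010000 01100101 01000101 00011000

Since E_a ⊕ E_b = M1 ⊕ M2, XORing with the guessed M1 bytes yields the corresponding M2 bytes: M2 = (E_a ⊕ E_b) ⊕ M1.
byte 0: cd ⊕ 70 = bd
byte 1: b1 ⊕ 61 = d0
byte 2: 16 ⊕ 73 = 65
byte 3: 36 ⊕ 73 = 45
byte 4: 6f ⊕ 77 = 18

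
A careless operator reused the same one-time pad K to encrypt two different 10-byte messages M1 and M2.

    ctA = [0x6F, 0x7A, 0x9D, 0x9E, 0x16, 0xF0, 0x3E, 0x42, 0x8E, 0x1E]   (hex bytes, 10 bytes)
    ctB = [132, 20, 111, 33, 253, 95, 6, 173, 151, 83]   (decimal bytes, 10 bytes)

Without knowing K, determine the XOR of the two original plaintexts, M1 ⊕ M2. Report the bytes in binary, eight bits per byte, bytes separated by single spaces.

11101011 01101110 11110010 10111111 11101011 10101111 00111000 11101111 00011001 01001101

ctA ⊕ ctB = (M1 ⊕ K) ⊕ (M2 ⊕ K) = M1 ⊕ M2 — the shared key cancels under XOR.
6f ^ 84 = eb
7a ^ 14 = 6e
9d ^ 6f = f2
9e ^ 21 = bf
16 ^ fd = eb
f0 ^ 5f = af
3e ^ 06 = 38
42 ^ ad = ef
8e ^ 97 = 19
1e ^ 53 = 4d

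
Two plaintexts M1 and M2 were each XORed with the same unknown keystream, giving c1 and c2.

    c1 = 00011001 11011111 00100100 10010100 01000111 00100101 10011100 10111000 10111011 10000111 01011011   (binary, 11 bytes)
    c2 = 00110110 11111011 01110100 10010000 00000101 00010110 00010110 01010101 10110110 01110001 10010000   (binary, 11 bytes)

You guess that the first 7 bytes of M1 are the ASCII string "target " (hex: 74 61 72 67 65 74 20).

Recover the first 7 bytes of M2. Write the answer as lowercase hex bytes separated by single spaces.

First, c1 ⊕ c2 = (M1 ⊕ K) ⊕ (M2 ⊕ K) = M1 ⊕ M2, so the key drops out. Then M2 = (M1 ⊕ M2) ⊕ M1 over the first 7 bytes.
byte 0: (19 XOR 36) XOR 74 = 2f XOR 74 = 5b
byte 1: (df XOR fb) XOR 61 = 24 XOR 61 = 45
byte 2: (24 XOR 74) XOR 72 = 50 XOR 72 = 22
byte 3: (94 XOR 90) XOR 67 = 04 XOR 67 = 63
byte 4: (47 XOR 05) XOR 65 = 42 XOR 65 = 27
byte 5: (25 XOR 16) XOR 74 = 33 XOR 74 = 47
byte 6: (9c XOR 16) XOR 20 = 8a XOR 20 = aa

5b 45 22 63 27 47 aa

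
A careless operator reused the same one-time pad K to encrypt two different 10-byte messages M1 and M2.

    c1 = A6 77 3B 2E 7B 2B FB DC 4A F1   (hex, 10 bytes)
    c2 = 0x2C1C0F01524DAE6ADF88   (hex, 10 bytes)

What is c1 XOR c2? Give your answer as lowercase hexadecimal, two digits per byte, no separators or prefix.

8a6b342f296655b69579

c1 ⊕ c2 = (M1 ⊕ K) ⊕ (M2 ⊕ K) = M1 ⊕ M2 — the shared key cancels under XOR.
a6 xor 2c = 8a
77 xor 1c = 6b
3b xor 0f = 34
2e xor 01 = 2f
7b xor 52 = 29
2b xor 4d = 66
fb xor ae = 55
dc xor 6a = b6
4a xor df = 95
f1 xor 88 = 79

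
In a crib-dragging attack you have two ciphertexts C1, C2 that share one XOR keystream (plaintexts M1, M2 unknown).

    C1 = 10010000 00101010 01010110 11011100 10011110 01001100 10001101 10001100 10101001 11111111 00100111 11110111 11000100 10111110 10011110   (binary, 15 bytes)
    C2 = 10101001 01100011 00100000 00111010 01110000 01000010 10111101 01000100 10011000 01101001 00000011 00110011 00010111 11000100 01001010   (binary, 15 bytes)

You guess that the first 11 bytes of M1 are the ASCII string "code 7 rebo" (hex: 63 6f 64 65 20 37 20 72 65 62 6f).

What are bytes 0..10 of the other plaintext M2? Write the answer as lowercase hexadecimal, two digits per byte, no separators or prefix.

5a261283ce3910ba54f44b

First, C1 ⊕ C2 = (M1 ⊕ K) ⊕ (M2 ⊕ K) = M1 ⊕ M2, so the key drops out. Then M2 = (M1 ⊕ M2) ⊕ M1 over the first 11 bytes.
byte 0: (90 XOR a9) XOR 63 = 39 XOR 63 = 5a
byte 1: (2a XOR 63) XOR 6f = 49 XOR 6f = 26
byte 2: (56 XOR 20) XOR 64 = 76 XOR 64 = 12
byte 3: (dc XOR 3a) XOR 65 = e6 XOR 65 = 83
byte 4: (9e XOR 70) XOR 20 = ee XOR 20 = ce
byte 5: (4c XOR 42) XOR 37 = 0e XOR 37 = 39
byte 6: (8d XOR bd) XOR 20 = 30 XOR 20 = 10
byte 7: (8c XOR 44) XOR 72 = c8 XOR 72 = ba
byte 8: (a9 XOR 98) XOR 65 = 31 XOR 65 = 54
byte 9: (ff XOR 69) XOR 62 = 96 XOR 62 = f4
byte 10: (27 XOR 03) XOR 6f = 24 XOR 6f = 4b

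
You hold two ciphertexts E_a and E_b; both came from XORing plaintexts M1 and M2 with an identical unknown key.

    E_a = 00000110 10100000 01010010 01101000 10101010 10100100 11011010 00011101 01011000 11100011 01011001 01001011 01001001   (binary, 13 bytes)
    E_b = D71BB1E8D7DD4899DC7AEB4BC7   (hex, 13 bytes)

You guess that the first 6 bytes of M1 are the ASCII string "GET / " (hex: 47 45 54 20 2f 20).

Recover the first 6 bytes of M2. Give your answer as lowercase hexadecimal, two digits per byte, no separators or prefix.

First, E_a ⊕ E_b = (M1 ⊕ K) ⊕ (M2 ⊕ K) = M1 ⊕ M2, so the key drops out. Then M2 = (M1 ⊕ M2) ⊕ M1 over the first 6 bytes.
byte 0: (06 ⊕ d7) ⊕ 47 = d1 ⊕ 47 = 96
byte 1: (a0 ⊕ 1b) ⊕ 45 = bb ⊕ 45 = fe
byte 2: (52 ⊕ b1) ⊕ 54 = e3 ⊕ 54 = b7
byte 3: (68 ⊕ e8) ⊕ 20 = 80 ⊕ 20 = a0
byte 4: (aa ⊕ d7) ⊕ 2f = 7d ⊕ 2f = 52
byte 5: (a4 ⊕ dd) ⊕ 20 = 79 ⊕ 20 = 59

96feb7a05259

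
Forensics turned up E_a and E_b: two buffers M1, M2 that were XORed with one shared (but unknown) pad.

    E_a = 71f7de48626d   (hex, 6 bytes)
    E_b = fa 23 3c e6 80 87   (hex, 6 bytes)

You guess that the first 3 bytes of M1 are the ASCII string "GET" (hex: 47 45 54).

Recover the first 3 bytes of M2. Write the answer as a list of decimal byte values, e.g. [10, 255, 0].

First, E_a ⊕ E_b = (M1 ⊕ K) ⊕ (M2 ⊕ K) = M1 ⊕ M2, so the key drops out. Then M2 = (M1 ⊕ M2) ⊕ M1 over the first 3 bytes.
byte 0: (71 XOR fa) XOR 47 = 8b XOR 47 = cc
byte 1: (f7 XOR 23) XOR 45 = d4 XOR 45 = 91
byte 2: (de XOR 3c) XOR 54 = e2 XOR 54 = b6

[204, 145, 182]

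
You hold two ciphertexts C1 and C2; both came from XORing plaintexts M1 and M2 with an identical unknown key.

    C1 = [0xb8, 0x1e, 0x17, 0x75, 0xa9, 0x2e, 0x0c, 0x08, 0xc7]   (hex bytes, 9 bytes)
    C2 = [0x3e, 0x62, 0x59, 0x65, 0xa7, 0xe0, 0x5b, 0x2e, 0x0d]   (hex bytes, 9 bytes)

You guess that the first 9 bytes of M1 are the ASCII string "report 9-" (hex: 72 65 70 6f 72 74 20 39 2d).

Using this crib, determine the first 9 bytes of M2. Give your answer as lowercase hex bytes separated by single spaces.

First, C1 ⊕ C2 = (M1 ⊕ K) ⊕ (M2 ⊕ K) = M1 ⊕ M2, so the key drops out. Then M2 = (M1 ⊕ M2) ⊕ M1 over the first 9 bytes.
byte 0: (b8 xor 3e) xor 72 = 86 xor 72 = f4
byte 1: (1e xor 62) xor 65 = 7c xor 65 = 19
byte 2: (17 xor 59) xor 70 = 4e xor 70 = 3e
byte 3: (75 xor 65) xor 6f = 10 xor 6f = 7f
byte 4: (a9 xor a7) xor 72 = 0e xor 72 = 7c
byte 5: (2e xor e0) xor 74 = ce xor 74 = ba
byte 6: (0c xor 5b) xor 20 = 57 xor 20 = 77
byte 7: (08 xor 2e) xor 39 = 26 xor 39 = 1f
byte 8: (c7 xor 0d) xor 2d = ca xor 2d = e7

f4 19 3e 7f 7c ba 77 1f e7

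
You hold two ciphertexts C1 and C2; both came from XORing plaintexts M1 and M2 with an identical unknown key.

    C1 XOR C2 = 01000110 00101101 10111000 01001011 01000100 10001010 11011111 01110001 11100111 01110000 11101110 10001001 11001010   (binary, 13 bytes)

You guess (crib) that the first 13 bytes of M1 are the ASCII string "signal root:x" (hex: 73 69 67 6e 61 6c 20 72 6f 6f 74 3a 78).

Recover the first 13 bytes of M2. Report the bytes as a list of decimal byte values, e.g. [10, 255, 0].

Since C1 ⊕ C2 = M1 ⊕ M2, XORing with the guessed M1 bytes yields the corresponding M2 bytes: M2 = (C1 ⊕ C2) ⊕ M1.
 70 ⊕ 115 =  53
 45 ⊕ 105 =  68
184 ⊕ 103 = 223
 75 ⊕ 110 =  37
 68 ⊕  97 =  37
138 ⊕ 108 = 230
223 ⊕  32 = 255
113 ⊕ 114 =   3
231 ⊕ 111 = 136
112 ⊕ 111 =  31
238 ⊕ 116 = 154
137 ⊕  58 = 179
202 ⊕ 120 = 178

[53, 68, 223, 37, 37, 230, 255, 3, 136, 31, 154, 179, 178]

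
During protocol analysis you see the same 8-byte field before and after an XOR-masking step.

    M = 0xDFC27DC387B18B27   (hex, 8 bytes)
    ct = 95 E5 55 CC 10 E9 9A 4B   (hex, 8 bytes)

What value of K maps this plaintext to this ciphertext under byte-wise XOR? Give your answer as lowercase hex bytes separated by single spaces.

Since ct = M ⊕ K, XORing both sides with M gives K = M ⊕ ct.
11011111 ⊕ 10010101 = 01001010
11000010 ⊕ 11100101 = 00100111
01111101 ⊕ 01010101 = 00101000
11000011 ⊕ 11001100 = 00001111
10000111 ⊕ 00010000 = 10010111
10110001 ⊕ 11101001 = 01011000
10001011 ⊕ 10011010 = 00010001
00100111 ⊕ 01001011 = 01101100

4a 27 28 0f 97 58 11 6c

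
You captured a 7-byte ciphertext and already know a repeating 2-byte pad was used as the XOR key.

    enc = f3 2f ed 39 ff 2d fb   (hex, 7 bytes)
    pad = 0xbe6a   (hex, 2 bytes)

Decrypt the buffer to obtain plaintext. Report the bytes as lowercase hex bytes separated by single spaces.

4d 45 53 53 41 47 45

The 2-byte key repeats, so the effective keystream is be 6a be 6a be 6a be.
byte 0: 243 ⊕ 190 =  77
byte 1:  47 ⊕ 106 =  69
byte 2: 237 ⊕ 190 =  83
byte 3:  57 ⊕ 106 =  83
byte 4: 255 ⊕ 190 =  65
byte 5:  45 ⊕ 106 =  71
byte 6: 251 ⊕ 190 =  69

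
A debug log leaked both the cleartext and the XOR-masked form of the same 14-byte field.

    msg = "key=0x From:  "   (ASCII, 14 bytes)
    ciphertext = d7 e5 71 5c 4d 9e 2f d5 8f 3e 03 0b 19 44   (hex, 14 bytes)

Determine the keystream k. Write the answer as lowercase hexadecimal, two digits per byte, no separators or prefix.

Since ciphertext = msg ⊕ k, XORing both sides with msg gives k = msg ⊕ ciphertext.
107 xor 215 = 188
101 xor 229 = 128
121 xor 113 =   8
 61 xor  92 =  97
 48 xor  77 = 125
120 xor 158 = 230
 32 xor  47 =  15
 70 xor 213 = 147
114 xor 143 = 253
111 xor  62 =  81
109 xor   3 = 110
 58 xor  11 =  49
 32 xor  25 =  57
 32 xor  68 = 100

bc8008617de60f93fd516e313964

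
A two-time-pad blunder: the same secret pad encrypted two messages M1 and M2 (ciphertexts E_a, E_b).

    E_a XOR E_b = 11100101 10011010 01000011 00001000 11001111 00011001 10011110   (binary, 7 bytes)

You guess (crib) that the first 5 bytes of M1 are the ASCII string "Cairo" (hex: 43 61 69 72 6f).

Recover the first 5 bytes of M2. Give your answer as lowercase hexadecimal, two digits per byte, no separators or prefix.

a6fb2a7aa0

Since E_a ⊕ E_b = M1 ⊕ M2, XORing with the guessed M1 bytes yields the corresponding M2 bytes: M2 = (E_a ⊕ E_b) ⊕ M1.
byte 0: e5 ⊕ 43 = a6
byte 1: 9a ⊕ 61 = fb
byte 2: 43 ⊕ 69 = 2a
byte 3: 08 ⊕ 72 = 7a
byte 4: cf ⊕ 6f = a0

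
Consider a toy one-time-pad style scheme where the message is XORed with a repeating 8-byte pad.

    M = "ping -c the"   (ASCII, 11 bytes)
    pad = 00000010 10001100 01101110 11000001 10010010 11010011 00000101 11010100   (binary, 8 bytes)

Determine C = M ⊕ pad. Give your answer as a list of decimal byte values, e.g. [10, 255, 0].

[114, 229, 0, 166, 178, 254, 102, 244, 118, 228, 11]

The 8-byte key repeats, so the effective keystream is 02 8c 6e c1 92 d3 05 d4 02 8c 6e.
byte 0: 01110000 ^ 00000010 = 01110010
byte 1: 01101001 ^ 10001100 = 11100101
byte 2: 01101110 ^ 01101110 = 00000000
byte 3: 01100111 ^ 11000001 = 10100110
byte 4: 00100000 ^ 10010010 = 10110010
byte 5: 00101101 ^ 11010011 = 11111110
byte 6: 01100011 ^ 00000101 = 01100110
byte 7: 00100000 ^ 11010100 = 11110100
byte 8: 01110100 ^ 00000010 = 01110110
byte 9: 01101000 ^ 10001100 = 11100100
byte 10: 01100101 ^ 01101110 = 00001011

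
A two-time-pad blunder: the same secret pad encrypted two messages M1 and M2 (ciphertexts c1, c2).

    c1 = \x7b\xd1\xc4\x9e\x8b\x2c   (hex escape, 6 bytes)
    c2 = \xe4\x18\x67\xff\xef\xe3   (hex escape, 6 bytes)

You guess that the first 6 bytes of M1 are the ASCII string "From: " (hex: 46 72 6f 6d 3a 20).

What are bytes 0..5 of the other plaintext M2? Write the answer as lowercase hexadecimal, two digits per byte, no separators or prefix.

d9bbcc0c5eef

First, c1 ⊕ c2 = (M1 ⊕ K) ⊕ (M2 ⊕ K) = M1 ⊕ M2, so the key drops out. Then M2 = (M1 ⊕ M2) ⊕ M1 over the first 6 bytes.
byte 0: (7b xor e4) xor 46 = 9f xor 46 = d9
byte 1: (d1 xor 18) xor 72 = c9 xor 72 = bb
byte 2: (c4 xor 67) xor 6f = a3 xor 6f = cc
byte 3: (9e xor ff) xor 6d = 61 xor 6d = 0c
byte 4: (8b xor ef) xor 3a = 64 xor 3a = 5e
byte 5: (2c xor e3) xor 20 = cf xor 20 = ef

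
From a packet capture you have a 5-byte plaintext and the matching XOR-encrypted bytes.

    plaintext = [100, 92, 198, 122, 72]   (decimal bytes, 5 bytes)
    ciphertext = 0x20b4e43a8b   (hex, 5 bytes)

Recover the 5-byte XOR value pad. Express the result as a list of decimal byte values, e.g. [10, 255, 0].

Since ciphertext = plaintext ⊕ pad, XORing both sides with plaintext gives pad = plaintext ⊕ ciphertext.
byte 0: 64 ⊕ 20 = 44
byte 1: 5c ⊕ b4 = e8
byte 2: c6 ⊕ e4 = 22
byte 3: 7a ⊕ 3a = 40
byte 4: 48 ⊕ 8b = c3

[68, 232, 34, 64, 195]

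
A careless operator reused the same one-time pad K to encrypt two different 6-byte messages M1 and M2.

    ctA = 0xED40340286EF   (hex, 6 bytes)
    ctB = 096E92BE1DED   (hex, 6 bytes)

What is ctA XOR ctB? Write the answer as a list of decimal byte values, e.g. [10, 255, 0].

ctA ⊕ ctB = (M1 ⊕ K) ⊕ (M2 ⊕ K) = M1 ⊕ M2 — the shared key cancels under XOR.
ed ^ 09 = e4
40 ^ 6e = 2e
34 ^ 92 = a6
02 ^ be = bc
86 ^ 1d = 9b
ef ^ ed = 02

[228, 46, 166, 188, 155, 2]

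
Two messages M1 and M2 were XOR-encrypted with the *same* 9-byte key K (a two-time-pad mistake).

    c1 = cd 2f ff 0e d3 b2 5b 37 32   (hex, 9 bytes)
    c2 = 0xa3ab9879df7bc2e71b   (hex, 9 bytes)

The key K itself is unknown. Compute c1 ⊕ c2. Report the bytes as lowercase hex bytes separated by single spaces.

6e 84 67 77 0c c9 99 d0 29

c1 ⊕ c2 = (M1 ⊕ K) ⊕ (M2 ⊕ K) = M1 ⊕ M2 — the shared key cancels under XOR.
cd ⊕ a3 = 6e
2f ⊕ ab = 84
ff ⊕ 98 = 67
0e ⊕ 79 = 77
d3 ⊕ df = 0c
b2 ⊕ 7b = c9
5b ⊕ c2 = 99
37 ⊕ e7 = d0
32 ⊕ 1b = 29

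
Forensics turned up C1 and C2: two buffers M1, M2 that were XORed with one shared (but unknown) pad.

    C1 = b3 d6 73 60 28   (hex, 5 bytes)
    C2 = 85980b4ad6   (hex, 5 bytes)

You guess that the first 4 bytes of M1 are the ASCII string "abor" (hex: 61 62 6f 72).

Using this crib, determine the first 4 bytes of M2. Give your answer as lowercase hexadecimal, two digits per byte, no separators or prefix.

572c1758

First, C1 ⊕ C2 = (M1 ⊕ K) ⊕ (M2 ⊕ K) = M1 ⊕ M2, so the key drops out. Then M2 = (M1 ⊕ M2) ⊕ M1 over the first 4 bytes.
byte 0: (b3 XOR 85) XOR 61 = 36 XOR 61 = 57
byte 1: (d6 XOR 98) XOR 62 = 4e XOR 62 = 2c
byte 2: (73 XOR 0b) XOR 6f = 78 XOR 6f = 17
byte 3: (60 XOR 4a) XOR 72 = 2a XOR 72 = 58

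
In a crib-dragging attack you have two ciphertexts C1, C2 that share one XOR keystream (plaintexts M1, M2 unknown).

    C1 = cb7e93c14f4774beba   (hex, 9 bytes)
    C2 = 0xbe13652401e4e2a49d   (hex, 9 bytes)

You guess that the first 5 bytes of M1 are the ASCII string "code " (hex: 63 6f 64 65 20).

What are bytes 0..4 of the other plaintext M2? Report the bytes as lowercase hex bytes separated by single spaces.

First, C1 ⊕ C2 = (M1 ⊕ K) ⊕ (M2 ⊕ K) = M1 ⊕ M2, so the key drops out. Then M2 = (M1 ⊕ M2) ⊕ M1 over the first 5 bytes.
byte 0: (cb xor be) xor 63 = 75 xor 63 = 16
byte 1: (7e xor 13) xor 6f = 6d xor 6f = 02
byte 2: (93 xor 65) xor 64 = f6 xor 64 = 92
byte 3: (c1 xor 24) xor 65 = e5 xor 65 = 80
byte 4: (4f xor 01) xor 20 = 4e xor 20 = 6e

16 02 92 80 6e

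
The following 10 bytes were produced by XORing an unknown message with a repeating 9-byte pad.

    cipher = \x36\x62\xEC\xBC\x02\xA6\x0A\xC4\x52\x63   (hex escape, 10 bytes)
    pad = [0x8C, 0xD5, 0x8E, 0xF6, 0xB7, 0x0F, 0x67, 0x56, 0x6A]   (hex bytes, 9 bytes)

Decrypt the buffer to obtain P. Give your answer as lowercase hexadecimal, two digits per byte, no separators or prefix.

The 9-byte key repeats, so the effective keystream is 8c d5 8e f6 b7 0f 67 56 6a 8c.
byte 0: 00110110 XOR 10001100 = 10111010
byte 1: 01100010 XOR 11010101 = 10110111
byte 2: 11101100 XOR 10001110 = 01100010
byte 3: 10111100 XOR 11110110 = 01001010
byte 4: 00000010 XOR 10110111 = 10110101
byte 5: 10100110 XOR 00001111 = 10101001
byte 6: 00001010 XOR 01100111 = 01101101
byte 7: 11000100 XOR 01010110 = 10010010
byte 8: 01010010 XOR 01101010 = 00111000
byte 9: 01100011 XOR 10001100 = 11101111

bab7624ab5a96d9238ef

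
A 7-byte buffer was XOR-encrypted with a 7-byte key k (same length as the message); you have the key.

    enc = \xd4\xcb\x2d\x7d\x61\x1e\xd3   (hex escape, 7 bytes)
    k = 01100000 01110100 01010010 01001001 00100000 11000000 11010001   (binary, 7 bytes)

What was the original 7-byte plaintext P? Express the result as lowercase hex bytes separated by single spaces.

b4 bf 7f 34 41 de 02

byte 0: d4 xor 60 = b4
byte 1: cb xor 74 = bf
byte 2: 2d xor 52 = 7f
byte 3: 7d xor 49 = 34
byte 4: 61 xor 20 = 41
byte 5: 1e xor c0 = de
byte 6: d3 xor d1 = 02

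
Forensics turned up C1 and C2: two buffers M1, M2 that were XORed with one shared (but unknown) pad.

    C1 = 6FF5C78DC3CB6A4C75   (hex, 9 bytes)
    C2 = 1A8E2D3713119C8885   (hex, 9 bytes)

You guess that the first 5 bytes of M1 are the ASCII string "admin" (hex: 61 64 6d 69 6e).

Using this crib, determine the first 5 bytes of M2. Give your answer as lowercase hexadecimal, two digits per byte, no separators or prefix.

141f87d3be

First, C1 ⊕ C2 = (M1 ⊕ K) ⊕ (M2 ⊕ K) = M1 ⊕ M2, so the key drops out. Then M2 = (M1 ⊕ M2) ⊕ M1 over the first 5 bytes.
byte 0: (6f ⊕ 1a) ⊕ 61 = 75 ⊕ 61 = 14
byte 1: (f5 ⊕ 8e) ⊕ 64 = 7b ⊕ 64 = 1f
byte 2: (c7 ⊕ 2d) ⊕ 6d = ea ⊕ 6d = 87
byte 3: (8d ⊕ 37) ⊕ 69 = ba ⊕ 69 = d3
byte 4: (c3 ⊕ 13) ⊕ 6e = d0 ⊕ 6e = be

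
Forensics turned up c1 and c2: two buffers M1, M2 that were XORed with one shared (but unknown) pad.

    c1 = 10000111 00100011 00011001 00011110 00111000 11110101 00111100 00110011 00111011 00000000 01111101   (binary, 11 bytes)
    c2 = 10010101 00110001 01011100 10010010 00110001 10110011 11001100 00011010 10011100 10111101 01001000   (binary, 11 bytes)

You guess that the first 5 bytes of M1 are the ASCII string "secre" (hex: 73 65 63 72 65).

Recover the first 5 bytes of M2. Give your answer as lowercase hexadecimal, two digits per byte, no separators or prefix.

617726fe6c

First, c1 ⊕ c2 = (M1 ⊕ K) ⊕ (M2 ⊕ K) = M1 ⊕ M2, so the key drops out. Then M2 = (M1 ⊕ M2) ⊕ M1 over the first 5 bytes.
byte 0: (87 xor 95) xor 73 = 12 xor 73 = 61
byte 1: (23 xor 31) xor 65 = 12 xor 65 = 77
byte 2: (19 xor 5c) xor 63 = 45 xor 63 = 26
byte 3: (1e xor 92) xor 72 = 8c xor 72 = fe
byte 4: (38 xor 31) xor 65 = 09 xor 65 = 6c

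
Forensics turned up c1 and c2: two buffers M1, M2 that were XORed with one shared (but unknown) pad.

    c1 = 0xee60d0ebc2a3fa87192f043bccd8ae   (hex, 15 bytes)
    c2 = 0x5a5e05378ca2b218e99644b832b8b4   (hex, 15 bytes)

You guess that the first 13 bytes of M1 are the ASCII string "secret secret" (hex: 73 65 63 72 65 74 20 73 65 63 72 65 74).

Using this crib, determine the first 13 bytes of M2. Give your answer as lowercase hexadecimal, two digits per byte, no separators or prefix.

c75bb6ae2b7568ec95da32e68a

First, c1 ⊕ c2 = (M1 ⊕ K) ⊕ (M2 ⊕ K) = M1 ⊕ M2, so the key drops out. Then M2 = (M1 ⊕ M2) ⊕ M1 over the first 13 bytes.
byte 0: (ee xor 5a) xor 73 = b4 xor 73 = c7
byte 1: (60 xor 5e) xor 65 = 3e xor 65 = 5b
byte 2: (d0 xor 05) xor 63 = d5 xor 63 = b6
byte 3: (eb xor 37) xor 72 = dc xor 72 = ae
byte 4: (c2 xor 8c) xor 65 = 4e xor 65 = 2b
byte 5: (a3 xor a2) xor 74 = 01 xor 74 = 75
byte 6: (fa xor b2) xor 20 = 48 xor 20 = 68
byte 7: (87 xor 18) xor 73 = 9f xor 73 = ec
byte 8: (19 xor e9) xor 65 = f0 xor 65 = 95
byte 9: (2f xor 96) xor 63 = b9 xor 63 = da
byte 10: (04 xor 44) xor 72 = 40 xor 72 = 32
byte 11: (3b xor b8) xor 65 = 83 xor 65 = e6
byte 12: (cc xor 32) xor 74 = fe xor 74 = 8a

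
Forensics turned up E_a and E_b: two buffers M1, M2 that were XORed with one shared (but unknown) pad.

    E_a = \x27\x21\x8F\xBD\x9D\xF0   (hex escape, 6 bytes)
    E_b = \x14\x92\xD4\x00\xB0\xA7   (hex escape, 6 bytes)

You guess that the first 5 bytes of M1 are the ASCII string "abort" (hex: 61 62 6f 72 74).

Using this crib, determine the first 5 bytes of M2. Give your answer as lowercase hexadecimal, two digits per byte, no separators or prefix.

52d134cf59

First, E_a ⊕ E_b = (M1 ⊕ K) ⊕ (M2 ⊕ K) = M1 ⊕ M2, so the key drops out. Then M2 = (M1 ⊕ M2) ⊕ M1 over the first 5 bytes.
byte 0: (27 xor 14) xor 61 = 33 xor 61 = 52
byte 1: (21 xor 92) xor 62 = b3 xor 62 = d1
byte 2: (8f xor d4) xor 6f = 5b xor 6f = 34
byte 3: (bd xor 00) xor 72 = bd xor 72 = cf
byte 4: (9d xor b0) xor 74 = 2d xor 74 = 59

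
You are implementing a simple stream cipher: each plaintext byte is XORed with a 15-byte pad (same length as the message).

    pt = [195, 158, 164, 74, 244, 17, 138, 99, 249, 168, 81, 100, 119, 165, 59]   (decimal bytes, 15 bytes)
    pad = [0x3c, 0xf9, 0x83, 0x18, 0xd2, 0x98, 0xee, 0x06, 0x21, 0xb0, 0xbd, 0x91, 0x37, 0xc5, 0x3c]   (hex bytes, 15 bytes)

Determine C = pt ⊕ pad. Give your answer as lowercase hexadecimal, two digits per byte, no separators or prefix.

ff67275226896465d818ecf5406007

11000011 xor 00111100 = 11111111
10011110 xor 11111001 = 01100111
10100100 xor 10000011 = 00100111
01001010 xor 00011000 = 01010010
11110100 xor 11010010 = 00100110
00010001 xor 10011000 = 10001001
10001010 xor 11101110 = 01100100
01100011 xor 00000110 = 01100101
11111001 xor 00100001 = 11011000
10101000 xor 10110000 = 00011000
01010001 xor 10111101 = 11101100
01100100 xor 10010001 = 11110101
01110111 xor 00110111 = 01000000
10100101 xor 11000101 = 01100000
00111011 xor 00111100 = 00000111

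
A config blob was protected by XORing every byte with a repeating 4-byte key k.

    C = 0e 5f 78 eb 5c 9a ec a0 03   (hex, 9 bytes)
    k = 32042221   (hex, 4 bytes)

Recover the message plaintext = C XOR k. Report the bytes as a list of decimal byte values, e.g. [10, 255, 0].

The 4-byte key repeats, so the effective keystream is 32 04 22 21 32 04 22 21 32.
byte 0: 00001110 ⊕ 00110010 = 00111100
byte 1: 01011111 ⊕ 00000100 = 01011011
byte 2: 01111000 ⊕ 00100010 = 01011010
byte 3: 11101011 ⊕ 00100001 = 11001010
byte 4: 01011100 ⊕ 00110010 = 01101110
byte 5: 10011010 ⊕ 00000100 = 10011110
byte 6: 11101100 ⊕ 00100010 = 11001110
byte 7: 10100000 ⊕ 00100001 = 10000001
byte 8: 00000011 ⊕ 00110010 = 00110001

[60, 91, 90, 202, 110, 158, 206, 129, 49]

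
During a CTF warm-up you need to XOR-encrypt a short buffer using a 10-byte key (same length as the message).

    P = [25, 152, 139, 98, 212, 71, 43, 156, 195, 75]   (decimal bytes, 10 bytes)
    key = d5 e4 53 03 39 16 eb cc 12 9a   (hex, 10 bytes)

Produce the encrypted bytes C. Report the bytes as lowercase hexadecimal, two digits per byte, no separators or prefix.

cc7cd861ed51c050d1d1

XOR is its own inverse, so applying the key byte-wise gives the result directly.
byte 0: 00011001 XOR 11010101 = 11001100
byte 1: 10011000 XOR 11100100 = 01111100
byte 2: 10001011 XOR 01010011 = 11011000
byte 3: 01100010 XOR 00000011 = 01100001
byte 4: 11010100 XOR 00111001 = 11101101
byte 5: 01000111 XOR 00010110 = 01010001
byte 6: 00101011 XOR 11101011 = 11000000
byte 7: 10011100 XOR 11001100 = 01010000
byte 8: 11000011 XOR 00010010 = 11010001
byte 9: 01001011 XOR 10011010 = 11010001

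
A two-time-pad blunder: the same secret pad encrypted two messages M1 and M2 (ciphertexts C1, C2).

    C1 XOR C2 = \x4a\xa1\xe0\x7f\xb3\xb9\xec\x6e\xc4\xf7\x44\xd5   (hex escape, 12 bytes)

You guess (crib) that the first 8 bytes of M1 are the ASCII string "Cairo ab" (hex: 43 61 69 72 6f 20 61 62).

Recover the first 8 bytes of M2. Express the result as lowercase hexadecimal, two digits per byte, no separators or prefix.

09c0890ddc998d0c

Since C1 ⊕ C2 = M1 ⊕ M2, XORing with the guessed M1 bytes yields the corresponding M2 bytes: M2 = (C1 ⊕ C2) ⊕ M1.
byte 0:  74 XOR  67 =   9
byte 1: 161 XOR  97 = 192
byte 2: 224 XOR 105 = 137
byte 3: 127 XOR 114 =  13
byte 4: 179 XOR 111 = 220
byte 5: 185 XOR  32 = 153
byte 6: 236 XOR  97 = 141
byte 7: 110 XOR  98 =  12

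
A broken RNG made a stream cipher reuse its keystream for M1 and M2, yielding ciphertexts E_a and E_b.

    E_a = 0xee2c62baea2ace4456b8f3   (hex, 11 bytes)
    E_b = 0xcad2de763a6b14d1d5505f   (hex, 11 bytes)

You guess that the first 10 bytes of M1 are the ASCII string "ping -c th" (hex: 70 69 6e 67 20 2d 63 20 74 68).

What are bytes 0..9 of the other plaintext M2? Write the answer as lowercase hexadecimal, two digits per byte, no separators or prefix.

First, E_a ⊕ E_b = (M1 ⊕ K) ⊕ (M2 ⊕ K) = M1 ⊕ M2, so the key drops out. Then M2 = (M1 ⊕ M2) ⊕ M1 over the first 10 bytes.
byte 0: (ee ⊕ ca) ⊕ 70 = 24 ⊕ 70 = 54
byte 1: (2c ⊕ d2) ⊕ 69 = fe ⊕ 69 = 97
byte 2: (62 ⊕ de) ⊕ 6e = bc ⊕ 6e = d2
byte 3: (ba ⊕ 76) ⊕ 67 = cc ⊕ 67 = ab
byte 4: (ea ⊕ 3a) ⊕ 20 = d0 ⊕ 20 = f0
byte 5: (2a ⊕ 6b) ⊕ 2d = 41 ⊕ 2d = 6c
byte 6: (ce ⊕ 14) ⊕ 63 = da ⊕ 63 = b9
byte 7: (44 ⊕ d1) ⊕ 20 = 95 ⊕ 20 = b5
byte 8: (56 ⊕ d5) ⊕ 74 = 83 ⊕ 74 = f7
byte 9: (b8 ⊕ 50) ⊕ 68 = e8 ⊕ 68 = 80

5497d2abf06cb9b5f780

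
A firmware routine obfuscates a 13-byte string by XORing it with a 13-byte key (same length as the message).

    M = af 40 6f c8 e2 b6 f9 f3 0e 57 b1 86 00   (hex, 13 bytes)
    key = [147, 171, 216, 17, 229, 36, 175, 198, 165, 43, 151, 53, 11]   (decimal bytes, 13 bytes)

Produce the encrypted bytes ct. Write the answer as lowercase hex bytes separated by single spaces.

XOR is its own inverse, so applying the key byte-wise gives the result directly.
af ^ 93 = 3c
40 ^ ab = eb
6f ^ d8 = b7
c8 ^ 11 = d9
e2 ^ e5 = 07
b6 ^ 24 = 92
f9 ^ af = 56
f3 ^ c6 = 35
0e ^ a5 = ab
57 ^ 2b = 7c
b1 ^ 97 = 26
86 ^ 35 = b3
00 ^ 0b = 0b

3c eb b7 d9 07 92 56 35 ab 7c 26 b3 0b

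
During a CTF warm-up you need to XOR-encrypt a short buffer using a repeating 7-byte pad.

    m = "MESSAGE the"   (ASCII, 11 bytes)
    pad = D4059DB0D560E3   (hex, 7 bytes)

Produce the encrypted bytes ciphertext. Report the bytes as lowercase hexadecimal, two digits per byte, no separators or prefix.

The 7-byte key repeats, so the effective keystream is d4 05 9d b0 d5 60 e3 d4 05 9d b0.
byte 0: 01001101 XOR 11010100 = 10011001
byte 1: 01000101 XOR 00000101 = 01000000
byte 2: 01010011 XOR 10011101 = 11001110
byte 3: 01010011 XOR 10110000 = 11100011
byte 4: 01000001 XOR 11010101 = 10010100
byte 5: 01000111 XOR 01100000 = 00100111
byte 6: 01000101 XOR 11100011 = 10100110
byte 7: 00100000 XOR 11010100 = 11110100
byte 8: 01110100 XOR 00000101 = 01110001
byte 9: 01101000 XOR 10011101 = 11110101
byte 10: 01100101 XOR 10110000 = 11010101

9940cee39427a6f471f5d5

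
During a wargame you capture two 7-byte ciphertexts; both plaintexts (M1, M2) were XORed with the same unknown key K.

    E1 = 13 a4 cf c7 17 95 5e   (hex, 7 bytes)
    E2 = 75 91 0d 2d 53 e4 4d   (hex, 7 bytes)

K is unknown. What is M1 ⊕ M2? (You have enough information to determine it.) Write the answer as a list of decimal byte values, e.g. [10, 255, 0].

[102, 53, 194, 234, 68, 113, 19]

E1 ⊕ E2 = (M1 ⊕ K) ⊕ (M2 ⊕ K) = M1 ⊕ M2 — the shared key cancels under XOR.
byte 0: 13 ^ 75 = 66
byte 1: a4 ^ 91 = 35
byte 2: cf ^ 0d = c2
byte 3: c7 ^ 2d = ea
byte 4: 17 ^ 53 = 44
byte 5: 95 ^ e4 = 71
byte 6: 5e ^ 4d = 13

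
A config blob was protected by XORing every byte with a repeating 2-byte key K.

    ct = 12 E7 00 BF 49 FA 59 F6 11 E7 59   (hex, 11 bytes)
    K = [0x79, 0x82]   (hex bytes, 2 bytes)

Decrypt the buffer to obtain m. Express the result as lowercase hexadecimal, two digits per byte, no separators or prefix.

6b65793d30782074686520

The 2-byte key repeats, so the effective keystream is 79 82 79 82 79 82 79 82 79 82 79.
byte 0: 12 xor 79 = 6b
byte 1: e7 xor 82 = 65
byte 2: 00 xor 79 = 79
byte 3: bf xor 82 = 3d
byte 4: 49 xor 79 = 30
byte 5: fa xor 82 = 78
byte 6: 59 xor 79 = 20
byte 7: f6 xor 82 = 74
byte 8: 11 xor 79 = 68
byte 9: e7 xor 82 = 65
byte 10: 59 xor 79 = 20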